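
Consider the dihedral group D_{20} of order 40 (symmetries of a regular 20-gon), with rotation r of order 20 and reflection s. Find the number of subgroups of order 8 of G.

|G| = 40 and 8 | 40, so subgroups of order 8 are possible by Lagrange.
The subgroups of order 8 are: {e, r^5, r^10, r^15, s, r^5s, r^10s, r^15s}; {e, r^5, r^10, r^15, rs, r^6s, r^11s, r^16s}; {e, r^5, r^10, r^15, r^2s, r^7s, r^12s, r^17s}; {e, r^5, r^10, r^15, r^3s, r^8s, r^13s, r^18s}; … (5 in all).
So G has 5 subgroups of order 8.

5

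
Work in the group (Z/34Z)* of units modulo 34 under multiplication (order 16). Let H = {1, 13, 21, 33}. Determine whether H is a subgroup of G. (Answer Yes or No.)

|H| = 4 divides |G| = 16, consistent with Lagrange.
H contains the identity, every element's inverse is in H, and H is closed under ·: it is a subgroup.
In fact H = ⟨21⟩.

Yes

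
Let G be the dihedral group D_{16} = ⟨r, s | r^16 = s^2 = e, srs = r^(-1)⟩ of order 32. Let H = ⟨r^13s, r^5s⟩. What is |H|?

|⟨r^13s⟩| = 2 and |⟨r^5s⟩| = 2, so |H| is a multiple of lcm(2, 2) = 2 and divides |G| = 32.
Closing under the operation: H = {e, r^8, r^5s, r^13s}, so |H| = 4.

4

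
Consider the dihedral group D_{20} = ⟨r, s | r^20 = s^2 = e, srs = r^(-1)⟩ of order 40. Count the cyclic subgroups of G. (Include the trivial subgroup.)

26

A cyclic subgroup of order d is generated by each of its φ(d) elements of order d, so the cyclic subgroups of order d number (#elements of order d)/φ(d).
Cyclic subgroups by order — order 1: 1; order 2: 21; order 4: 1; order 5: 1; order 10: 1; order 20: 1.
Total: 26.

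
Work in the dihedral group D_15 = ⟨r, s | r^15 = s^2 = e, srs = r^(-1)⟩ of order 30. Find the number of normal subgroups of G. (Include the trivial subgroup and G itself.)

5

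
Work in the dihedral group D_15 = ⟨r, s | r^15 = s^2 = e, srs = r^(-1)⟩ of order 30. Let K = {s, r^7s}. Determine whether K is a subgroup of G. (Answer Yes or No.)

No

The identity e ∉ K, so K is not a subgroup.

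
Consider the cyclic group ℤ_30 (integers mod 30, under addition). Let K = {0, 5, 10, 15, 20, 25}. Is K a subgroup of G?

Yes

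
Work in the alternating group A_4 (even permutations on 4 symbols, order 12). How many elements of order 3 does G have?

8

The elements of order 3 are: (2 3 4), (2 4 3), (1 2 3), (1 2 4), (1 3 2), (1 3 4), (1 4 2), (1 4 3).
That's 8.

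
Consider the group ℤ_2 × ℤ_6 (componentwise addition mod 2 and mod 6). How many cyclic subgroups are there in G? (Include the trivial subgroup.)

8

Group the elements of G by the cyclic subgroup they generate; each cyclic subgroup of order d accounts for φ(d) elements.
Cyclic subgroups by order — order 1: 1; order 2: 3; order 3: 1; order 6: 3.
Total: 8.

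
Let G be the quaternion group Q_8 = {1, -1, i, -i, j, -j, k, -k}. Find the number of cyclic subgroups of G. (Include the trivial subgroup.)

A cyclic subgroup of order d is generated by each of its φ(d) elements of order d, so the cyclic subgroups of order d number (#elements of order d)/φ(d).
Cyclic subgroups by order — order 1: 1; order 2: 1; order 4: 3.
Total: 5.

5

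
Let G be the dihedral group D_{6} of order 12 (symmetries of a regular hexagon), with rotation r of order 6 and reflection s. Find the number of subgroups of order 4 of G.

3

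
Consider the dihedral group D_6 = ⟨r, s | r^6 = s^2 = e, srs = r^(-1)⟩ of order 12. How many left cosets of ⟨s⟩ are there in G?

|⟨s⟩| = 2 and |G| = 12.
By Lagrange, [G : H] = |G|/|H| = 12/2 = 6.

6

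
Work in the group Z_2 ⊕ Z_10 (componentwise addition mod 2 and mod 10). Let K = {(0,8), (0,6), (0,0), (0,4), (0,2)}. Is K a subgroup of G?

Yes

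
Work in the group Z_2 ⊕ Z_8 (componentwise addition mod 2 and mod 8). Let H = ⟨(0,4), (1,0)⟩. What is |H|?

|⟨(0,4)⟩| = 2 and |⟨(1,0)⟩| = 2, so |H| is a multiple of lcm(2, 2) = 2 and divides |G| = 16.
Closing under the operation: H = {(0,0), (0,4), (1,0), (1,4)}, so |H| = 4.

4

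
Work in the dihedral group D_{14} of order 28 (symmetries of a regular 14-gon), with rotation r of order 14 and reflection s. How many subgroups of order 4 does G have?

7

|G| = 28 and 4 | 28, so subgroups of order 4 are possible by Lagrange.
The subgroups of order 4 are: {e, r^7, r^3s, r^10s}; {e, r^7, r^4s, r^11s}; {e, r^7, r^5s, r^12s}; {e, r^7, r^6s, r^13s}; … (7 in all).
So G has 7 subgroups of order 4.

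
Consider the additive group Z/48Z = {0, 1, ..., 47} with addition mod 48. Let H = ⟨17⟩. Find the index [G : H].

|⟨17⟩| = 48 and |G| = 48.
By Lagrange, [G : H] = |G|/|H| = 48/48 = 1.

1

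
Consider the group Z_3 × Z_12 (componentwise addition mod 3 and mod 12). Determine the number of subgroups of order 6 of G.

4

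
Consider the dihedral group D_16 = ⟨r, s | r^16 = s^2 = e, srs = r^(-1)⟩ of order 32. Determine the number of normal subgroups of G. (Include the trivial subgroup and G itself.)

8

G has 36 subgroups. Checking conjugation-invariance by order — order 1: 1/1 normal; order 2: 1/17 normal; order 4: 1/9 normal; order 8: 1/5 normal; order 16: 3/3 normal; order 32: 1/1 normal.
Total normal subgroups: 8.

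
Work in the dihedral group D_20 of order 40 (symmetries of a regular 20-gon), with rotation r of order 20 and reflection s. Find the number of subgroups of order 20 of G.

|G| = 40 and 20 | 40, so subgroups of order 20 are possible by Lagrange.
The subgroups of order 20 are: {e, r, r^2, r^3, r^4, r^5, r^6, r^7, r^8, r^9, r^10, r^11, r^12, r^13, r^14, r^15, r^16, r^17, r^18, r^19}; {e, r^2, r^4, r^6, r^8, r^10, r^12, r^14, r^16, r^18, s, r^2s, r^4s, r^6s, r^8s, r^10s, r^12s, r^14s, r^16s, r^18s}; {e, r^2, r^4, r^6, r^8, r^10, r^12, r^14, r^16, r^18, rs, r^3s, r^5s, r^7s, r^9s, r^11s, r^13s, r^15s, r^17s, r^19s}.
So G has 3 subgroups of order 20.

3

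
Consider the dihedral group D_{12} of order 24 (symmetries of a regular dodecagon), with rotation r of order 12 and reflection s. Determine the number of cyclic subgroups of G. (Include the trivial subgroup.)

A cyclic subgroup of order d is generated by each of its φ(d) elements of order d, so the cyclic subgroups of order d number (#elements of order d)/φ(d).
Cyclic subgroups by order — order 1: 1; order 2: 13; order 3: 1; order 4: 1; order 6: 1; order 12: 1.
Total: 18.

18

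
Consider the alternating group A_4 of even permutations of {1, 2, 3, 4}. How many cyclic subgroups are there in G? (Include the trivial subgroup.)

Each element a generates a cyclic subgroup ⟨a⟩; distinct elements may generate the same one (a cyclic group of order d has φ(d) generators).
Cyclic subgroups by order — order 1: 1; order 2: 3; order 3: 4.
Total: 8.

8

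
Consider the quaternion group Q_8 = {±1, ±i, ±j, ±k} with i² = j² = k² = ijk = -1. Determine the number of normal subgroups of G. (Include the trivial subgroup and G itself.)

6

G has 6 subgroups. Checking conjugation-invariance by order — order 1: 1/1 normal; order 2: 1/1 normal; order 4: 3/3 normal; order 8: 1/1 normal.
Total normal subgroups: 6.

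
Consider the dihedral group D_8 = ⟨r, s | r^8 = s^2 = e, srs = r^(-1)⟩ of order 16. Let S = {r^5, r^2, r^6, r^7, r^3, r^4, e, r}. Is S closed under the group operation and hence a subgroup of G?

Yes

|S| = 8 divides |G| = 16, consistent with Lagrange.
S contains the identity, every element's inverse is in S, and S is closed under ·: it is a subgroup.
In fact S = ⟨r^7⟩.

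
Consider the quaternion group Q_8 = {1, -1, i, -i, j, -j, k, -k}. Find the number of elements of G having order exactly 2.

1

The elements of order 2 are: -1.
That's 1.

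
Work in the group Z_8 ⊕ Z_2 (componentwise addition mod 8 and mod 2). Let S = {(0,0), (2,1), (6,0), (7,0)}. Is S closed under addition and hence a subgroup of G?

No

(7,0) ∈ S but its inverse (1,0) ∉ S, so S is not a subgroup.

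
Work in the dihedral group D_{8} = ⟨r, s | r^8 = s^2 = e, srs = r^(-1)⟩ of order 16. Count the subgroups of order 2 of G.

|G| = 16 and 2 | 16, so subgroups of order 2 are possible by Lagrange.
The subgroups of order 2 are: {e, r^2s}; {e, r^3s}; {e, r^4}; {e, r^4s}; … (9 in all).
So G has 9 subgroups of order 2.

9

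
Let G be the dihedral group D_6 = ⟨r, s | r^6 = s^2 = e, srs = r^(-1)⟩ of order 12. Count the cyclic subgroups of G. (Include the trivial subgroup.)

10

A cyclic subgroup of order d is generated by each of its φ(d) elements of order d, so the cyclic subgroups of order d number (#elements of order d)/φ(d).
Cyclic subgroups by order — order 1: 1; order 2: 7; order 3: 1; order 6: 1.
Total: 10.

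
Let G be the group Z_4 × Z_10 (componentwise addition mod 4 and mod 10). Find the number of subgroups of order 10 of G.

3

|G| = 40 and 10 | 40, so subgroups of order 10 are possible by Lagrange.
The subgroups of order 10 are: {(0,0), (0,1), (0,2), (0,3), (0,4), (0,5), (0,6), (0,7), (0,8), (0,9)}; {(0,0), (0,2), (0,4), (0,6), (0,8), (2,0), (2,2), (2,4), (2,6), (2,8)}; {(0,0), (0,2), (0,4), (0,6), (0,8), (2,1), (2,3), (2,5), (2,7), (2,9)}.
So G has 3 subgroups of order 10.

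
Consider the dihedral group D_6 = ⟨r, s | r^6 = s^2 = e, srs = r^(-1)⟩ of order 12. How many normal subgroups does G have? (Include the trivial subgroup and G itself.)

G has 16 subgroups. Checking conjugation-invariance by order — order 1: 1/1 normal; order 2: 1/7 normal; order 3: 1/1 normal; order 4: 0/3 normal; order 6: 3/3 normal; order 12: 1/1 normal.
Total normal subgroups: 7.

7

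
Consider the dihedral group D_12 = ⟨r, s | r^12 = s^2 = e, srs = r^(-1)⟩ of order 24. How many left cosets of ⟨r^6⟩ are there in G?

|⟨r^6⟩| = 2 and |G| = 24.
By Lagrange, [G : H] = |G|/|H| = 24/2 = 12.

12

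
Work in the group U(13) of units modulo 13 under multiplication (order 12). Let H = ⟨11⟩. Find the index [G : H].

1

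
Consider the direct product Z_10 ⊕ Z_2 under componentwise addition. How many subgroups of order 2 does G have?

3

|G| = 20 and 2 | 20, so subgroups of order 2 are possible by Lagrange.
The subgroups of order 2 are: {(0,0), (0,1)}; {(0,0), (5,0)}; {(0,0), (5,1)}.
So G has 3 subgroups of order 2.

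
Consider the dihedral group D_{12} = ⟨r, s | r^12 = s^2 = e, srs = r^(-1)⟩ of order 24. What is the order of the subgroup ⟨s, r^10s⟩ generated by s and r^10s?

|⟨s⟩| = 2 and |⟨r^10s⟩| = 2, so |H| is a multiple of lcm(2, 2) = 2 and divides |G| = 24.
Closing under the operation: H = {e, r^2, r^4, r^6, r^8, r^10, s, r^2s, r^4s, r^6s, r^8s, r^10s}, so |H| = 12.

12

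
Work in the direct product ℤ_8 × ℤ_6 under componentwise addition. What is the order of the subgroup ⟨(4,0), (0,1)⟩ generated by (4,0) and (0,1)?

12

|⟨(4,0)⟩| = 2 and |⟨(0,1)⟩| = 6, so |H| is a multiple of lcm(2, 6) = 6 and divides |G| = 48.
Closing under the operation: H = {(0,0), (0,1), (0,2), (0,3), (0,4), (0,5), (4,0), (4,1), (4,2), (4,3), (4,4), (4,5)}, so |H| = 12.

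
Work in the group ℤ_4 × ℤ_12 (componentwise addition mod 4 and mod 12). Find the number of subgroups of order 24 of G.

3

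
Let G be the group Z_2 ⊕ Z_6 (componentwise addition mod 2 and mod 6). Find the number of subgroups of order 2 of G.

|G| = 12 and 2 | 12, so subgroups of order 2 are possible by Lagrange.
The subgroups of order 2 are: {(0,0), (0,3)}; {(0,0), (1,0)}; {(0,0), (1,3)}.
So G has 3 subgroups of order 2.

3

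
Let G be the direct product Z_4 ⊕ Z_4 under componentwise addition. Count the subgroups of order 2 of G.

|G| = 16 and 2 | 16, so subgroups of order 2 are possible by Lagrange.
The subgroups of order 2 are: {(0,0), (0,2)}; {(0,0), (2,0)}; {(0,0), (2,2)}.
So G has 3 subgroups of order 2.

3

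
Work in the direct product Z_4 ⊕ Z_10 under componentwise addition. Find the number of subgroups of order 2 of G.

|G| = 40 and 2 | 40, so subgroups of order 2 are possible by Lagrange.
The subgroups of order 2 are: {(0,0), (0,5)}; {(0,0), (2,0)}; {(0,0), (2,5)}.
So G has 3 subgroups of order 2.

3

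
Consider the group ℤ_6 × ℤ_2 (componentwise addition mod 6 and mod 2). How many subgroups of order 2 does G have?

3

|G| = 12 and 2 | 12, so subgroups of order 2 are possible by Lagrange.
The subgroups of order 2 are: {(0,0), (0,1)}; {(0,0), (3,0)}; {(0,0), (3,1)}.
So G has 3 subgroups of order 2.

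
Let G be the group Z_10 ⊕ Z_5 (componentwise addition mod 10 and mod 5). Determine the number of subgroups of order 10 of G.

6

|G| = 50 and 10 | 50, so subgroups of order 10 are possible by Lagrange.
The subgroups of order 10 are: {(0,0), (0,1), (0,2), (0,3), (0,4), (5,0), (5,1), (5,2), (5,3), (5,4)}; {(0,0), (1,0), (2,0), (3,0), (4,0), (5,0), (6,0), (7,0), (8,0), (9,0)}; {(0,0), (1,1), (2,2), (3,3), (4,4), (5,0), (6,1), (7,2), (8,3), (9,4)}; {(0,0), (1,2), (2,4), (3,1), (4,3), (5,0), (6,2), (7,4), (8,1), (9,3)}; … (6 in all).
So G has 6 subgroups of order 10.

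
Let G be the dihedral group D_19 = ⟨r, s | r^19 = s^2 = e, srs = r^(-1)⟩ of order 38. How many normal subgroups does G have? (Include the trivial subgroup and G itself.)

G has 22 subgroups. Checking conjugation-invariance by order — order 1: 1/1 normal; order 2: 0/19 normal; order 19: 1/1 normal; order 38: 1/1 normal.
Total normal subgroups: 3.

3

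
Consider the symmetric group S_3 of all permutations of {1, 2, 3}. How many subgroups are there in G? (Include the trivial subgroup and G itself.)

6

|G| = 6, so by Lagrange every subgroup order divides 6. Divisors: 1, 2, 3, 6.
Subgroups by order — order 1: 1; order 2: 3; order 3: 1; order 6: 1.
Total: 1 + 3 + 1 + 1 = 6.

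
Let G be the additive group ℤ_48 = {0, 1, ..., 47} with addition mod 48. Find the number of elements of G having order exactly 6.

In a cyclic group of order 48, the number of elements of order d (for d | 48) is φ(d).
φ(6) = 2.

2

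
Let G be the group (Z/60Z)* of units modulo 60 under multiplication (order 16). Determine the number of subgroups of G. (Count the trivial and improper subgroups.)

27

|G| = 16, so by Lagrange every subgroup order divides 16. Divisors: 1, 2, 4, 8, 16.
Subgroups by order — order 1: 1; order 2: 7; order 4: 11; order 8: 7; order 16: 1.
Total: 1 + 7 + 11 + 7 + 1 = 27.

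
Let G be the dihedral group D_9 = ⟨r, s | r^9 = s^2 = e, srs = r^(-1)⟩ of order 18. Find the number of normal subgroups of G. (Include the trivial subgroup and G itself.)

G has 16 subgroups. Checking conjugation-invariance by order — order 1: 1/1 normal; order 2: 0/9 normal; order 3: 1/1 normal; order 6: 0/3 normal; order 9: 1/1 normal; order 18: 1/1 normal.
Total normal subgroups: 4.

4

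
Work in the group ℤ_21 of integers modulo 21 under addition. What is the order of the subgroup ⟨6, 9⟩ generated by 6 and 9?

7

|⟨6⟩| = 7 and |⟨9⟩| = 7, so |H| is a multiple of lcm(7, 7) = 7 and divides |G| = 21.
Closing under the operation: H = {0, 3, 6, 9, 12, 15, 18}, so |H| = 7.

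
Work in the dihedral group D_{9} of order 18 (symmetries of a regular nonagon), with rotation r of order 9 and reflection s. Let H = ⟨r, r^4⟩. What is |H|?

|⟨r⟩| = 9 and |⟨r^4⟩| = 9, so |H| is a multiple of lcm(9, 9) = 9 and divides |G| = 18.
Closing under the operation: H = {e, r, r^2, r^3, r^4, r^5, r^6, r^7, r^8}, so |H| = 9.

9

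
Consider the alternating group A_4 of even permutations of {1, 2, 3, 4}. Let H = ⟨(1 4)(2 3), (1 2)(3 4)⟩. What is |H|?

4

|⟨(1 4)(2 3)⟩| = 2 and |⟨(1 2)(3 4)⟩| = 2, so |H| is a multiple of lcm(2, 2) = 2 and divides |G| = 12.
Closing under the operation: H = {e, (1 2)(3 4), (1 3)(2 4), (1 4)(2 3)}, so |H| = 4.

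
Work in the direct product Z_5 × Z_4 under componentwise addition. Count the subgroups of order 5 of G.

1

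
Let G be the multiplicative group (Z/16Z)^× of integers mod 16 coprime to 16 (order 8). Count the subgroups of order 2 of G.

3

|G| = 8 and 2 | 8, so subgroups of order 2 are possible by Lagrange.
The subgroups of order 2 are: {1, 15}; {1, 7}; {1, 9}.
So G has 3 subgroups of order 2.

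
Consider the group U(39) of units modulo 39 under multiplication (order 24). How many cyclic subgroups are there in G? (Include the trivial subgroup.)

12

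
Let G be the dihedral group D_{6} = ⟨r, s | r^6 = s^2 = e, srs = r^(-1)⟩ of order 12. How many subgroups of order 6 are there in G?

3

|G| = 12 and 6 | 12, so subgroups of order 6 are possible by Lagrange.
The subgroups of order 6 are: {e, r, r^2, r^3, r^4, r^5}; {e, r^2, r^4, s, r^2s, r^4s}; {e, r^2, r^4, rs, r^3s, r^5s}.
So G has 3 subgroups of order 6.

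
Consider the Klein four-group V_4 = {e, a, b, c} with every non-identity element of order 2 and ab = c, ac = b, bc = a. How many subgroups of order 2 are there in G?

3

|G| = 4 and 2 | 4, so subgroups of order 2 are possible by Lagrange.
The subgroups of order 2 are: {e, a}; {e, b}; {e, c}.
So G has 3 subgroups of order 2.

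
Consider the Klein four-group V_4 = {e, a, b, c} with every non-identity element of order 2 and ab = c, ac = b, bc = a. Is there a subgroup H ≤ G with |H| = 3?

3 does not divide |G| = 4, so by Lagrange no subgroup of order 3 exists.

No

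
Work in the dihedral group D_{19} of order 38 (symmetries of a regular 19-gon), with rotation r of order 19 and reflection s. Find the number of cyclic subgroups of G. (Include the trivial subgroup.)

21

Group the elements of G by the cyclic subgroup they generate; each cyclic subgroup of order d accounts for φ(d) elements.
Cyclic subgroups by order — order 1: 1; order 2: 19; order 19: 1.
Total: 21.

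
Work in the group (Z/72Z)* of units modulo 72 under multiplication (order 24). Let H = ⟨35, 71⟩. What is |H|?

4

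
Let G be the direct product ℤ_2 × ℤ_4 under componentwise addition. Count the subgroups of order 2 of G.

|G| = 8 and 2 | 8, so subgroups of order 2 are possible by Lagrange.
The subgroups of order 2 are: {(0,0), (0,2)}; {(0,0), (1,0)}; {(0,0), (1,2)}.
So G has 3 subgroups of order 2.

3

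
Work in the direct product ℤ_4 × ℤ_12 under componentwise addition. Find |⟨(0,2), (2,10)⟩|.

12

|⟨(0,2)⟩| = 6 and |⟨(2,10)⟩| = 6, so |H| is a multiple of lcm(6, 6) = 6 and divides |G| = 48.
Closing under the operation: H = {(0,0), (0,2), (0,4), (0,6), (0,8), (0,10), (2,0), (2,2), (2,4), (2,6), (2,8), (2,10)}, so |H| = 12.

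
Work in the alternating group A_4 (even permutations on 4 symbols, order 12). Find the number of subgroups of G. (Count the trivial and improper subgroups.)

10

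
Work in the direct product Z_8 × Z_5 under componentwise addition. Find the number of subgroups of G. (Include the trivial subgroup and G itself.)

|G| = 40, so by Lagrange every subgroup order divides 40. Divisors: 1, 2, 4, 5, 8, 10, 20, 40.
Subgroups by order — order 1: 1; order 2: 1; order 4: 1; order 5: 1; order 8: 1; order 10: 1; order 20: 1; order 40: 1.
Total: 1 + 1 + 1 + 1 + 1 + 1 + 1 + 1 = 8.

8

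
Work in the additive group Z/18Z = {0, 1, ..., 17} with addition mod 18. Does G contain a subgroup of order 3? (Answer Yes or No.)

3 | 18. A subgroup of order 3 is {0, 6, 12}.

Yes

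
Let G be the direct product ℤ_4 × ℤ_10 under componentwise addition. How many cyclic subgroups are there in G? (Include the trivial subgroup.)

12

Each element a generates a cyclic subgroup ⟨a⟩; distinct elements may generate the same one (a cyclic group of order d has φ(d) generators).
Cyclic subgroups by order — order 1: 1; order 2: 3; order 4: 2; order 5: 1; order 10: 3; order 20: 2.
Total: 12.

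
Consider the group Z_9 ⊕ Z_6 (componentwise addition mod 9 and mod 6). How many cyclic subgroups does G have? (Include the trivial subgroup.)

A cyclic subgroup of order d is generated by each of its φ(d) elements of order d, so the cyclic subgroups of order d number (#elements of order d)/φ(d).
Cyclic subgroups by order — order 1: 1; order 2: 1; order 3: 4; order 6: 4; order 9: 3; order 18: 3.
Total: 16.

16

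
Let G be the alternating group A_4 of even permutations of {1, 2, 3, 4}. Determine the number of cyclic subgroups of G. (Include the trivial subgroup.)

8

Group the elements of G by the cyclic subgroup they generate; each cyclic subgroup of order d accounts for φ(d) elements.
Cyclic subgroups by order — order 1: 1; order 2: 3; order 3: 4.
Total: 8.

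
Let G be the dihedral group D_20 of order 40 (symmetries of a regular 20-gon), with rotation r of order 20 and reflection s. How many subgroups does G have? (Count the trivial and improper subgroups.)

|G| = 40, so by Lagrange every subgroup order divides 40. Divisors: 1, 2, 4, 5, 8, 10, 20, 40.
Subgroups by order — order 1: 1; order 2: 21; order 4: 11; order 5: 1; order 8: 5; order 10: 5; order 20: 3; order 40: 1.
Total: 1 + 21 + 11 + 1 + 5 + 5 + 3 + 1 = 48.

48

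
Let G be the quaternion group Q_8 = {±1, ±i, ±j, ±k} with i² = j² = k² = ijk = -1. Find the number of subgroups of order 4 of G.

|G| = 8 and 4 | 8, so subgroups of order 4 are possible by Lagrange.
The subgroups of order 4 are: {1, -1, i, -i}; {1, -1, j, -j}; {1, -1, k, -k}.
So G has 3 subgroups of order 4.

3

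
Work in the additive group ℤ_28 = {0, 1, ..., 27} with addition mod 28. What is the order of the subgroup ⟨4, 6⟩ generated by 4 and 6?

14

|⟨4⟩| = 7 and |⟨6⟩| = 14, so |H| is a multiple of lcm(7, 14) = 14 and divides |G| = 28.
Closing under the operation: H = {0, 2, 4, 6, 8, 10, 12, 14, 16, 18, 20, 22, 24, 26}, so |H| = 14.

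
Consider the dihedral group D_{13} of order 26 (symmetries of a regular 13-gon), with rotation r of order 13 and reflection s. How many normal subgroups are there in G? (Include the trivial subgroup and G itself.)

G has 16 subgroups. Checking conjugation-invariance by order — order 1: 1/1 normal; order 2: 0/13 normal; order 13: 1/1 normal; order 26: 1/1 normal.
Total normal subgroups: 3.

3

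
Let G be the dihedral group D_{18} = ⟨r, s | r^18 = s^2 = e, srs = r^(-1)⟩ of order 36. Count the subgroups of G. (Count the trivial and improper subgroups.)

|G| = 36, so by Lagrange every subgroup order divides 36. Divisors: 1, 2, 3, 4, 6, 9, 12, 18, 36.
Subgroups by order — order 1: 1; order 2: 19; order 3: 1; order 4: 9; order 6: 7; order 9: 1; order 12: 3; order 18: 3; order 36: 1.
Total: 1 + 19 + 1 + 9 + 7 + 1 + 3 + 3 + 1 = 45.

45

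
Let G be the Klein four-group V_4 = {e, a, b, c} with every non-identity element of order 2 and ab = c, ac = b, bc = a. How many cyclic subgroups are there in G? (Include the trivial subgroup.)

A cyclic subgroup of order d is generated by each of its φ(d) elements of order d, so the cyclic subgroups of order d number (#elements of order d)/φ(d).
Cyclic subgroups by order — order 1: 1; order 2: 3.
Total: 4.

4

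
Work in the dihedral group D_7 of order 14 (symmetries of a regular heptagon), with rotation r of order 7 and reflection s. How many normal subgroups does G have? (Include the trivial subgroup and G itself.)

3

G has 10 subgroups. Checking conjugation-invariance by order — order 1: 1/1 normal; order 2: 0/7 normal; order 7: 1/1 normal; order 14: 1/1 normal.
Total normal subgroups: 3.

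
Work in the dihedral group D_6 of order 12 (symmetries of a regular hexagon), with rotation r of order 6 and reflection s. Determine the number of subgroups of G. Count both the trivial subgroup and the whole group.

16

|G| = 12, so by Lagrange every subgroup order divides 12. Divisors: 1, 2, 3, 4, 6, 12.
Subgroups by order — order 1: 1; order 2: 7; order 3: 1; order 4: 3; order 6: 3; order 12: 1.
Total: 1 + 7 + 1 + 3 + 3 + 1 = 16.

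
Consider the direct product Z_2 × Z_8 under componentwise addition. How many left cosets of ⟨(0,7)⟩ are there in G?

|⟨(0,7)⟩| = 8 and |G| = 16.
By Lagrange, [G : H] = |G|/|H| = 16/8 = 2.

2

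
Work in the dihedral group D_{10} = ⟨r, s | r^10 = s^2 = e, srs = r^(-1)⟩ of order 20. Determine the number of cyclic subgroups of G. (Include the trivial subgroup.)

14

A cyclic subgroup of order d is generated by each of its φ(d) elements of order d, so the cyclic subgroups of order d number (#elements of order d)/φ(d).
Cyclic subgroups by order — order 1: 1; order 2: 11; order 5: 1; order 10: 1.
Total: 14.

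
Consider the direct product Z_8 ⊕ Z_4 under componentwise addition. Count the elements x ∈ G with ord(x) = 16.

An element (a,b) has order lcm(ord(a), ord(b)); count pairs with lcm equal to 16.
Enumerating gives 0 such elements.

0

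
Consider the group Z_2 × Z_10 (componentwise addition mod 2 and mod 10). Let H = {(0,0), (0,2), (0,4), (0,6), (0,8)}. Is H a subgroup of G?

Yes

|H| = 5 divides |G| = 20, consistent with Lagrange.
H contains the identity, every element's inverse is in H, and H is closed under +: it is a subgroup.
In fact H = ⟨(0,2)⟩.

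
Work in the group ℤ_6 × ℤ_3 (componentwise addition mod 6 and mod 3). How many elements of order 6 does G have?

An element (a,b) has order lcm(ord(a), ord(b)); count pairs with lcm equal to 6.
Enumerating gives 8 such elements.

8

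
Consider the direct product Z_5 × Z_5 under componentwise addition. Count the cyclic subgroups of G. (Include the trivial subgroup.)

Each element a generates a cyclic subgroup ⟨a⟩; distinct elements may generate the same one (a cyclic group of order d has φ(d) generators).
Cyclic subgroups by order — order 1: 1; order 5: 6.
Total: 7.

7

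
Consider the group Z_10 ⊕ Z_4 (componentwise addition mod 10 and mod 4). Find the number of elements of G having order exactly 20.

16

An element (a,b) has order lcm(ord(a), ord(b)); count pairs with lcm equal to 20.
Enumerating gives 16 such elements.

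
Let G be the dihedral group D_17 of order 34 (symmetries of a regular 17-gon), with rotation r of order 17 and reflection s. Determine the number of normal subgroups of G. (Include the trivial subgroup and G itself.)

3

G has 20 subgroups. Checking conjugation-invariance by order — order 1: 1/1 normal; order 2: 0/17 normal; order 17: 1/1 normal; order 34: 1/1 normal.
Total normal subgroups: 3.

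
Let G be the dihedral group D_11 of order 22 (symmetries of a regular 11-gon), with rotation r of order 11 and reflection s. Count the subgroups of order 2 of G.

|G| = 22 and 2 | 22, so subgroups of order 2 are possible by Lagrange.
The subgroups of order 2 are: {e, r^10s}; {e, r^2s}; {e, r^3s}; {e, r^4s}; … (11 in all).
So G has 11 subgroups of order 2.

11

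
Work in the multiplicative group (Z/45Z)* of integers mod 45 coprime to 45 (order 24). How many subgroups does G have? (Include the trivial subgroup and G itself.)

16

|G| = 24, so by Lagrange every subgroup order divides 24. Divisors: 1, 2, 3, 4, 6, 8, 12, 24.
Subgroups by order — order 1: 1; order 2: 3; order 3: 1; order 4: 3; order 6: 3; order 8: 1; order 12: 3; order 24: 1.
Total: 1 + 3 + 1 + 3 + 3 + 1 + 3 + 1 = 16.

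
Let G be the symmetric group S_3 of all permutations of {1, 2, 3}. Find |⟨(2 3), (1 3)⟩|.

|⟨(2 3)⟩| = 2 and |⟨(1 3)⟩| = 2, so |H| is a multiple of lcm(2, 2) = 2 and divides |G| = 6.
Closing {(2 3), (1 3)} under the group operation gives all of G, so |H| = 6.

6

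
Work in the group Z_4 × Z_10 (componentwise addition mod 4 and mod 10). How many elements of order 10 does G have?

12

An element (a,b) has order lcm(ord(a), ord(b)); count pairs with lcm equal to 10.
Enumerating gives 12 such elements.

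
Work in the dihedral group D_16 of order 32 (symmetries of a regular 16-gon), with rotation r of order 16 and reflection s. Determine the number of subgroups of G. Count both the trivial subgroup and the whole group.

36

|G| = 32, so by Lagrange every subgroup order divides 32. Divisors: 1, 2, 4, 8, 16, 32.
Subgroups by order — order 1: 1; order 2: 17; order 4: 9; order 8: 5; order 16: 3; order 32: 1.
Total: 1 + 17 + 9 + 5 + 3 + 1 = 36.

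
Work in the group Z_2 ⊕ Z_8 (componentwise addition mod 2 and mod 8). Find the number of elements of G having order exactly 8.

8

An element (a,b) has order lcm(ord(a), ord(b)); count pairs with lcm equal to 8.
Enumerating gives 8 such elements.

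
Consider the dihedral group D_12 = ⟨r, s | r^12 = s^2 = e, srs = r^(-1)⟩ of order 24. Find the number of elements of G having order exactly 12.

The elements of order 12 are: r, r^5, r^7, r^11.
That's 4.

4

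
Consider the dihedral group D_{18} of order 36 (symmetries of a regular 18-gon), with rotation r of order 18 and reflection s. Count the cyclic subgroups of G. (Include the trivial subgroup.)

24

Group the elements of G by the cyclic subgroup they generate; each cyclic subgroup of order d accounts for φ(d) elements.
Cyclic subgroups by order — order 1: 1; order 2: 19; order 3: 1; order 6: 1; order 9: 1; order 18: 1.
Total: 24.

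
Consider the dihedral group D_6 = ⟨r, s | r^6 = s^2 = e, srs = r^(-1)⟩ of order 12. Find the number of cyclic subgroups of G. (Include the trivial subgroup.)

10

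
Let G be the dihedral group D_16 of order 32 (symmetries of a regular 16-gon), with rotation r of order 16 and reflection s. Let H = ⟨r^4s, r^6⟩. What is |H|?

|⟨r^4s⟩| = 2 and |⟨r^6⟩| = 8, so |H| is a multiple of lcm(2, 8) = 8 and divides |G| = 32.
Closing under the operation: H = {e, r^2, r^4, r^6, r^8, r^10, r^12, r^14, s, r^2s, r^4s, r^6s, r^8s, r^10s, r^12s, r^14s}, so |H| = 16.

16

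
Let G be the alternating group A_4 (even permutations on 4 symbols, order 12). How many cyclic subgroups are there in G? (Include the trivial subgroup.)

8

Group the elements of G by the cyclic subgroup they generate; each cyclic subgroup of order d accounts for φ(d) elements.
Cyclic subgroups by order — order 1: 1; order 2: 3; order 3: 4.
Total: 8.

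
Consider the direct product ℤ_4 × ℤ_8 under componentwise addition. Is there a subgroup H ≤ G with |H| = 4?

Yes

4 | 32. A subgroup of order 4 is {(0,0), (0,2), (0,4), (0,6)}.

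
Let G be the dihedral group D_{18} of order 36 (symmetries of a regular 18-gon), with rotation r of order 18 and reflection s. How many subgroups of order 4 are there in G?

9

|G| = 36 and 4 | 36, so subgroups of order 4 are possible by Lagrange.
The subgroups of order 4 are: {e, r^9, rs, r^10s}; {e, r^9, r^2s, r^11s}; {e, r^9, r^3s, r^12s}; {e, r^9, r^4s, r^13s}; … (9 in all).
So G has 9 subgroups of order 4.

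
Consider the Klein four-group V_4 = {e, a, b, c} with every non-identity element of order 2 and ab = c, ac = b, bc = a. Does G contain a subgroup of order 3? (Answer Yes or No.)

3 does not divide |G| = 4, so by Lagrange no subgroup of order 3 exists.

No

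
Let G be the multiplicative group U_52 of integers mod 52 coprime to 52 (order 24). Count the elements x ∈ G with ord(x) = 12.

The elements of order 12 are: 7, 11, 15, 19, 33, 37, 41, 45.
That's 8.

8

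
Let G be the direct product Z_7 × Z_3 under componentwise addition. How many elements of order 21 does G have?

An element (a,b) has order lcm(ord(a), ord(b)); count pairs with lcm equal to 21.
Enumerating gives 12 such elements.

12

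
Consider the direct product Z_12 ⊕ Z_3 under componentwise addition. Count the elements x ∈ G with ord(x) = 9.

0

An element (a,b) has order lcm(ord(a), ord(b)); count pairs with lcm equal to 9.
Enumerating gives 0 such elements.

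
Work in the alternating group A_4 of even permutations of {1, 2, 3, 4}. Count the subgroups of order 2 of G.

3

|G| = 12 and 2 | 12, so subgroups of order 2 are possible by Lagrange.
The subgroups of order 2 are: {e, (1 2)(3 4)}; {e, (1 3)(2 4)}; {e, (1 4)(2 3)}.
So G has 3 subgroups of order 2.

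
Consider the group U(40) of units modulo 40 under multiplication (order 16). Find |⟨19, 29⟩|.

|⟨19⟩| = 2 and |⟨29⟩| = 2, so |H| is a multiple of lcm(2, 2) = 2 and divides |G| = 16.
Closing under the operation: H = {1, 19, 29, 31}, so |H| = 4.

4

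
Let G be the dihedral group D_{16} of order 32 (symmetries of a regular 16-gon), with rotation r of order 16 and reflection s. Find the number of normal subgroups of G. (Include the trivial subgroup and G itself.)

8

G has 36 subgroups. Checking conjugation-invariance by order — order 1: 1/1 normal; order 2: 1/17 normal; order 4: 1/9 normal; order 8: 1/5 normal; order 16: 3/3 normal; order 32: 1/1 normal.
Total normal subgroups: 8.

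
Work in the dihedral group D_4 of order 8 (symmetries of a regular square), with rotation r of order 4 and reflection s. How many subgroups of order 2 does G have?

5

|G| = 8 and 2 | 8, so subgroups of order 2 are possible by Lagrange.
The subgroups of order 2 are: {e, r^2}; {e, r^2s}; {e, r^3s}; {e, rs}; … (5 in all).
So G has 5 subgroups of order 2.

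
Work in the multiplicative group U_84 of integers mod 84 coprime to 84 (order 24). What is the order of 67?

6

Compute successive powers of 67 mod 84: 67, 37, 43, 25, 79, 1; 67^6 ≡ 1 (mod 84).
So |⟨67⟩| = 6.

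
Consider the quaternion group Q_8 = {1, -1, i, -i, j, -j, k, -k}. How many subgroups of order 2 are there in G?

1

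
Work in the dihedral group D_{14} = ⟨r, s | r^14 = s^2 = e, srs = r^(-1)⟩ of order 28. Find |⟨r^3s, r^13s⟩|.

|⟨r^3s⟩| = 2 and |⟨r^13s⟩| = 2, so |H| is a multiple of lcm(2, 2) = 2 and divides |G| = 28.
Closing under the operation: H = {e, r^2, r^4, r^6, r^8, r^10, r^12, rs, r^3s, r^5s, r^7s, r^9s, r^11s, r^13s}, so |H| = 14.

14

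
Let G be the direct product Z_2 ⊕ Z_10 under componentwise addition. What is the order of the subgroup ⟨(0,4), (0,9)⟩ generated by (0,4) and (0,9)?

|⟨(0,4)⟩| = 5 and |⟨(0,9)⟩| = 10, so |H| is a multiple of lcm(5, 10) = 10 and divides |G| = 20.
Closing under the operation: H = {(0,0), (0,1), (0,2), (0,3), (0,4), (0,5), (0,6), (0,7), (0,8), (0,9)}, so |H| = 10.

10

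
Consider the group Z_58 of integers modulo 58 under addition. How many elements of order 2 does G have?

In a cyclic group of order 58, the number of elements of order d (for d | 58) is φ(d).
φ(2) = 1.

1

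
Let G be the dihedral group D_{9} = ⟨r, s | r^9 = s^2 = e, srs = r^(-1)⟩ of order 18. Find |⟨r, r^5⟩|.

|⟨r⟩| = 9 and |⟨r^5⟩| = 9, so |H| is a multiple of lcm(9, 9) = 9 and divides |G| = 18.
Closing under the operation: H = {e, r, r^2, r^3, r^4, r^5, r^6, r^7, r^8}, so |H| = 9.

9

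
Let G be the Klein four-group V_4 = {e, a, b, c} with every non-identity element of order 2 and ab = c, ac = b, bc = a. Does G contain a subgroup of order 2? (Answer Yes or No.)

Yes

2 | 4. A subgroup of order 2 is {e, a}.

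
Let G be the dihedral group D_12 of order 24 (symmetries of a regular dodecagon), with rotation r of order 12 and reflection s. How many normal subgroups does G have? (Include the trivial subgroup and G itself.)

9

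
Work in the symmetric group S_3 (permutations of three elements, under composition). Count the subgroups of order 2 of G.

3

|G| = 6 and 2 | 6, so subgroups of order 2 are possible by Lagrange.
The subgroups of order 2 are: {e, (1 2)}; {e, (1 3)}; {e, (2 3)}.
So G has 3 subgroups of order 2.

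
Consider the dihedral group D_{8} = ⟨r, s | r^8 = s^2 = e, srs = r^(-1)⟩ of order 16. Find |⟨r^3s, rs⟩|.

8

|⟨r^3s⟩| = 2 and |⟨rs⟩| = 2, so |H| is a multiple of lcm(2, 2) = 2 and divides |G| = 16.
Closing under the operation: H = {e, r^2, r^4, r^6, rs, r^3s, r^5s, r^7s}, so |H| = 8.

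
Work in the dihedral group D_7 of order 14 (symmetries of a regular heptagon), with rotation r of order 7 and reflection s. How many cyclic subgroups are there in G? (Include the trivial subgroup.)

9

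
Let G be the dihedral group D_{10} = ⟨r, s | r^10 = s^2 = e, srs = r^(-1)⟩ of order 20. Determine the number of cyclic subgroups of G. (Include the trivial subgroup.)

Each element a generates a cyclic subgroup ⟨a⟩; distinct elements may generate the same one (a cyclic group of order d has φ(d) generators).
Cyclic subgroups by order — order 1: 1; order 2: 11; order 5: 1; order 10: 1.
Total: 14.

14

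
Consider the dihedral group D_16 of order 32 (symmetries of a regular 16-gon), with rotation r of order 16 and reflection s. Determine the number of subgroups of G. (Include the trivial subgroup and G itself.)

36

|G| = 32, so by Lagrange every subgroup order divides 32. Divisors: 1, 2, 4, 8, 16, 32.
Subgroups by order — order 1: 1; order 2: 17; order 4: 9; order 8: 5; order 16: 3; order 32: 1.
Total: 1 + 17 + 9 + 5 + 3 + 1 = 36.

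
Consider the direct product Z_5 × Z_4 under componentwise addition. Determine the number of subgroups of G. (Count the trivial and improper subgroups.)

|G| = 20, so by Lagrange every subgroup order divides 20. Divisors: 1, 2, 4, 5, 10, 20.
Subgroups by order — order 1: 1; order 2: 1; order 4: 1; order 5: 1; order 10: 1; order 20: 1.
Total: 1 + 1 + 1 + 1 + 1 + 1 = 6.

6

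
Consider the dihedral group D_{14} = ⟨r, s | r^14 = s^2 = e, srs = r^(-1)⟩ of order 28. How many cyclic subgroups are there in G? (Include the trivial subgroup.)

18

A cyclic subgroup of order d is generated by each of its φ(d) elements of order d, so the cyclic subgroups of order d number (#elements of order d)/φ(d).
Cyclic subgroups by order — order 1: 1; order 2: 15; order 7: 1; order 14: 1.
Total: 18.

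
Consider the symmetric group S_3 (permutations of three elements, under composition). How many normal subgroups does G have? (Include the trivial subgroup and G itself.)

3

G has 6 subgroups. Checking conjugation-invariance by order — order 1: 1/1 normal; order 2: 0/3 normal; order 3: 1/1 normal; order 6: 1/1 normal.
Total normal subgroups: 3.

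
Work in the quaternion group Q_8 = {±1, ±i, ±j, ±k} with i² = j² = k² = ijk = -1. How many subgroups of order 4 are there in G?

3

|G| = 8 and 4 | 8, so subgroups of order 4 are possible by Lagrange.
The subgroups of order 4 are: {1, -1, i, -i}; {1, -1, j, -j}; {1, -1, k, -k}.
So G has 3 subgroups of order 4.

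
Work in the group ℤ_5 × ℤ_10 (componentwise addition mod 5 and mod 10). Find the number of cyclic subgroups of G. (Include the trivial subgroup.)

14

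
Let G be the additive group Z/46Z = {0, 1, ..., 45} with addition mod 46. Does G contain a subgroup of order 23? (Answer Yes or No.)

Yes

23 | 46. A subgroup of order 23 is {0, 2, 4, 6, 8, 10, 12, 14, 16, 18, 20, 22, 24, 26, 28, 30, 32, 34, 36, 38, 40, 42, 44}.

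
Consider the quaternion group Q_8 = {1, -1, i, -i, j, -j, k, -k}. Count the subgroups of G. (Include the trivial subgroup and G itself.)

|G| = 8, so by Lagrange every subgroup order divides 8. Divisors: 1, 2, 4, 8.
Subgroups by order — order 1: 1; order 2: 1; order 4: 3; order 8: 1.
Total: 1 + 1 + 3 + 1 = 6.

6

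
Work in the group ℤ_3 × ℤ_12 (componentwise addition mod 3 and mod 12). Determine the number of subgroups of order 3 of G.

|G| = 36 and 3 | 36, so subgroups of order 3 are possible by Lagrange.
The subgroups of order 3 are: {(0,0), (0,4), (0,8)}; {(0,0), (1,0), (2,0)}; {(0,0), (1,4), (2,8)}; {(0,0), (1,8), (2,4)}.
So G has 4 subgroups of order 3.

4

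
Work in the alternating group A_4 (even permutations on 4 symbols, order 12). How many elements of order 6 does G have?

0

No element of G has order 6 (even though 6 | 12).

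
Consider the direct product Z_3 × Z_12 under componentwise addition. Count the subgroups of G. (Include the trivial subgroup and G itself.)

|G| = 36, so by Lagrange every subgroup order divides 36. Divisors: 1, 2, 3, 4, 6, 9, 12, 18, 36.
Subgroups by order — order 1: 1; order 2: 1; order 3: 4; order 4: 1; order 6: 4; order 9: 1; order 12: 4; order 18: 1; order 36: 1.
Total: 1 + 1 + 4 + 1 + 4 + 1 + 4 + 1 + 1 = 18.

18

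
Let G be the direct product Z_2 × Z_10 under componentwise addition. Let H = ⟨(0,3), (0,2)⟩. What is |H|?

10

|⟨(0,3)⟩| = 10 and |⟨(0,2)⟩| = 5, so |H| is a multiple of lcm(10, 5) = 10 and divides |G| = 20.
Closing under the operation: H = {(0,0), (0,1), (0,2), (0,3), (0,4), (0,5), (0,6), (0,7), (0,8), (0,9)}, so |H| = 10.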